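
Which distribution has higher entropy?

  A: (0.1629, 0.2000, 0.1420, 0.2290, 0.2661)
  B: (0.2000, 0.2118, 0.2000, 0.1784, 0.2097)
B

Both distributions are close to uniform, making this a harder comparison.

H(A) = 2.2859 bits
H(B) = 2.3194 bits

The distribution closer to uniform has higher entropy.
Answer: B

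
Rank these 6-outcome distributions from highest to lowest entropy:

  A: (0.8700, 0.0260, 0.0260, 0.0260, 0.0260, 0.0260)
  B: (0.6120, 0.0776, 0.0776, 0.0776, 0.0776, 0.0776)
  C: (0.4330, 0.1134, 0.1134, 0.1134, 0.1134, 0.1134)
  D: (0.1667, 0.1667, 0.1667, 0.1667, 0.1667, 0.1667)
D > C > B > A

Key insight: Entropy is maximized by uniform distributions and minimized by concentrated distributions.

Entropies:
  H(A) = 0.8593 bits
  H(B) = 1.8644 bits
  H(C) = 2.3035 bits
  H(D) = 2.5850 bits

Ranking: D > C > B > A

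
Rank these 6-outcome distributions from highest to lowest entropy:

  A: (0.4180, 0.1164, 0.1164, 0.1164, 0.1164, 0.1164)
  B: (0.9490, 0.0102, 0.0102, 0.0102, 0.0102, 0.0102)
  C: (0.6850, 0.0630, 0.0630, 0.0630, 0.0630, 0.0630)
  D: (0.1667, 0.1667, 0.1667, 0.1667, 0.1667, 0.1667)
D > A > C > B

Key insight: Entropy is maximized by uniform distributions and minimized by concentrated distributions.

Entropies:
  H(A) = 2.3319 bits
  H(B) = 0.4090 bits
  H(C) = 1.6303 bits
  H(D) = 2.5850 bits

Ranking: D > A > C > B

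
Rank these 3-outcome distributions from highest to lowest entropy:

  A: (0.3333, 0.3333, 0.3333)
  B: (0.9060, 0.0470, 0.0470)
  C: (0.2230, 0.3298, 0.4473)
A > C > B

Key insight: Entropy is maximized by uniform distributions and minimized by concentrated distributions.

- Uniform distributions have maximum entropy log₂(3) = 1.5850 bits
- The more "peaked" or concentrated a distribution, the lower its entropy

Entropies:
  H(A) = 1.5850 bits
  H(B) = 0.5437 bits
  H(C) = 1.5297 bits

Ranking: A > C > B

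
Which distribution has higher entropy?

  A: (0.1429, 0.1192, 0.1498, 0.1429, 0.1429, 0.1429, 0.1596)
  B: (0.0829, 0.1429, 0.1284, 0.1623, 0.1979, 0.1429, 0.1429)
A

Both distributions are close to uniform, making this a harder comparison.

H(A) = 2.8028 bits
H(B) = 2.7694 bits

The distribution closer to uniform has higher entropy.
Answer: A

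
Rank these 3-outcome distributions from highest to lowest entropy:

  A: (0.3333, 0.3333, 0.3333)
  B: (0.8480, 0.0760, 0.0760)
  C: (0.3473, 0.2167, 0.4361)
A > C > B

Key insight: Entropy is maximized by uniform distributions and minimized by concentrated distributions.

- Uniform distributions have maximum entropy log₂(3) = 1.5850 bits
- The more "peaked" or concentrated a distribution, the lower its entropy

Entropies:
  H(A) = 1.5850 bits
  H(B) = 0.7668 bits
  H(C) = 1.5301 bits

Ranking: A > C > B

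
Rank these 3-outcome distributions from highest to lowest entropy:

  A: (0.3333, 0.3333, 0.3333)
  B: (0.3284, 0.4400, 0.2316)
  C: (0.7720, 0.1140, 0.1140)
A > B > C

Key insight: Entropy is maximized by uniform distributions and minimized by concentrated distributions.

- Uniform distributions have maximum entropy log₂(3) = 1.5850 bits
- The more "peaked" or concentrated a distribution, the lower its entropy

Entropies:
  H(A) = 1.5850 bits
  H(B) = 1.5375 bits
  H(C) = 1.0025 bits

Ranking: A > B > C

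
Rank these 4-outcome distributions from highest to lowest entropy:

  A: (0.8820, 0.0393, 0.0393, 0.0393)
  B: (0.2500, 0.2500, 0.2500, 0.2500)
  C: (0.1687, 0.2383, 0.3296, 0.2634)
B > C > A

Key insight: Entropy is maximized by uniform distributions and minimized by concentrated distributions.

- Uniform distributions have maximum entropy log₂(4) = 2.0000 bits
- The more "peaked" or concentrated a distribution, the lower its entropy

Entropies:
  H(A) = 0.7106 bits
  H(B) = 2.0000 bits
  H(C) = 1.9609 bits

Ranking: B > C > A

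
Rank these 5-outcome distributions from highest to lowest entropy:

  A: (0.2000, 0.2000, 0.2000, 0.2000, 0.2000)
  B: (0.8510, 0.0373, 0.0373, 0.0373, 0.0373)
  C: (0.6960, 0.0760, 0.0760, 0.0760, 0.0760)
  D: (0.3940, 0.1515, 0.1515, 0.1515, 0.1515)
A > D > C > B

Key insight: Entropy is maximized by uniform distributions and minimized by concentrated distributions.

Entropies:
  H(A) = 2.3219 bits
  H(B) = 0.9053 bits
  H(C) = 1.4941 bits
  H(D) = 2.1793 bits

Ranking: A > D > C > B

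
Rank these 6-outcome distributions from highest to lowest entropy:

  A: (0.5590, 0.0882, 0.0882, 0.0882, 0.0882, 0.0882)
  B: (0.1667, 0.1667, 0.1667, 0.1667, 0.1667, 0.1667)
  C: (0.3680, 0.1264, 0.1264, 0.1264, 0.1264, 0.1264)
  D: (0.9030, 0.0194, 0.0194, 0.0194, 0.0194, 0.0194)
B > C > A > D

Key insight: Entropy is maximized by uniform distributions and minimized by concentrated distributions.

Entropies:
  H(A) = 2.0139 bits
  H(B) = 2.5850 bits
  H(C) = 2.4166 bits
  H(D) = 0.6846 bits

Ranking: B > C > A > D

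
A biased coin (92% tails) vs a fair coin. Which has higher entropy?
Fair coin

The fair coin is uniform (p=0.5), maximizing binary entropy at 1 bit. The biased coin has H(0.92) ≈ 0.402 bits — its outcome is more predictable, so its entropy is lower.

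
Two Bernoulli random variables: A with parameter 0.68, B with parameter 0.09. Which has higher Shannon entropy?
A

For binary distributions, entropy is maximized at p=0.5 and decreases as p moves toward 0 or 1.

H(A) = H(0.68) = 0.9044 bits
H(B) = H(0.09) = 0.4365 bits

Distribution A (p=0.68) is closer to uniform (p=0.5), so it has higher entropy.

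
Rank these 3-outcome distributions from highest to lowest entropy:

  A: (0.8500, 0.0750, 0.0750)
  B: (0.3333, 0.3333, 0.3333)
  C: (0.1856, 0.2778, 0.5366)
B > C > A

Key insight: Entropy is maximized by uniform distributions and minimized by concentrated distributions.

- Uniform distributions have maximum entropy log₂(3) = 1.5850 bits
- The more "peaked" or concentrated a distribution, the lower its entropy

Entropies:
  H(A) = 0.7598 bits
  H(B) = 1.5850 bits
  H(C) = 1.4462 bits

Ranking: B > C > A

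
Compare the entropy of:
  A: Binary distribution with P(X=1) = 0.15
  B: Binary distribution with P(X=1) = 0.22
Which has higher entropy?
B

For binary distributions, entropy is maximized at p=0.5 and decreases as p moves toward 0 or 1.

H(A) = H(0.15) = 0.6098 bits
H(B) = H(0.22) = 0.7602 bits

Distribution B (p=0.22) is closer to uniform (p=0.5), so it has higher entropy.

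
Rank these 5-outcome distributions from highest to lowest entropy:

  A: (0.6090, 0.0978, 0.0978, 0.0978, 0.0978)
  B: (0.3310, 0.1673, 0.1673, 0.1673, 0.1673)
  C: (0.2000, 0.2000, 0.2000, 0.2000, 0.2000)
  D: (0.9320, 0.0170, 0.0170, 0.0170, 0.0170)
C > B > A > D

Key insight: Entropy is maximized by uniform distributions and minimized by concentrated distributions.

Entropies:
  H(A) = 1.7474 bits
  H(B) = 2.2539 bits
  H(C) = 2.3219 bits
  H(D) = 0.4944 bits

Ranking: C > B > A > D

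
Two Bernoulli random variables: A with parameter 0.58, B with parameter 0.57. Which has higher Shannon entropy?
B

For binary distributions, entropy is maximized at p=0.5 and decreases as p moves toward 0 or 1.

H(A) = H(0.58) = 0.9815 bits
H(B) = H(0.57) = 0.9858 bits

Distribution B (p=0.57) is closer to uniform (p=0.5), so it has higher entropy.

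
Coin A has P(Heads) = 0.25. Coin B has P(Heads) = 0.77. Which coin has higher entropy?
A

For binary distributions, entropy is maximized at p=0.5 and decreases as p moves toward 0 or 1.

H(A) = H(0.25) = 0.8113 bits
H(B) = H(0.77) = 0.7780 bits

Distribution A (p=0.25) is closer to uniform (p=0.5), so it has higher entropy.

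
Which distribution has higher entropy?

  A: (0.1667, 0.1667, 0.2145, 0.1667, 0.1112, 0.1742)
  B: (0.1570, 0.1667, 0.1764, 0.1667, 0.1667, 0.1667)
B

Both distributions are close to uniform, making this a harder comparison.

H(A) = 2.5605 bits
H(B) = 2.5841 bits

The distribution closer to uniform has higher entropy.
Answer: B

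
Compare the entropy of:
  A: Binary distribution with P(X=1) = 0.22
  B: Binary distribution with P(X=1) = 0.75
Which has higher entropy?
B

For binary distributions, entropy is maximized at p=0.5 and decreases as p moves toward 0 or 1.

H(A) = H(0.22) = 0.7602 bits
H(B) = H(0.75) = 0.8113 bits

Distribution B (p=0.75) is closer to uniform (p=0.5), so it has higher entropy.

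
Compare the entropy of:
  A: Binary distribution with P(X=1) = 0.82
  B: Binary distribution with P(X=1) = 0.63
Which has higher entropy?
B

For binary distributions, entropy is maximized at p=0.5 and decreases as p moves toward 0 or 1.

H(A) = H(0.82) = 0.6801 bits
H(B) = H(0.63) = 0.9507 bits

Distribution B (p=0.63) is closer to uniform (p=0.5), so it has higher entropy.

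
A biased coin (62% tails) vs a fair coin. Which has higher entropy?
Fair coin

The fair coin is uniform (p=0.5), maximizing binary entropy at 1 bit. The biased coin has H(0.62) ≈ 0.958 bits — its outcome is more predictable, so its entropy is lower.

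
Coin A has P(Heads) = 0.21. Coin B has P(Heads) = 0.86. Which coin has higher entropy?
A

For binary distributions, entropy is maximized at p=0.5 and decreases as p moves toward 0 or 1.

H(A) = H(0.21) = 0.7415 bits
H(B) = H(0.86) = 0.5842 bits

Distribution A (p=0.21) is closer to uniform (p=0.5), so it has higher entropy.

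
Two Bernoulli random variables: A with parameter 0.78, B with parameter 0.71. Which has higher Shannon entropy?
B

For binary distributions, entropy is maximized at p=0.5 and decreases as p moves toward 0 or 1.

H(A) = H(0.78) = 0.7602 bits
H(B) = H(0.71) = 0.8687 bits

Distribution B (p=0.71) is closer to uniform (p=0.5), so it has higher entropy.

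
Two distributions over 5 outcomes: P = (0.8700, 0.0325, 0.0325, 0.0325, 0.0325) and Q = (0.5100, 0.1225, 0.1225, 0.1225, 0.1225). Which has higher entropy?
Q

P is highly concentrated on one outcome (87%), making it nearly deterministic. Q spreads its mass more evenly (max 51%). The more spread-out distribution has higher entropy: H(P) ≈ 0.817 bits, H(Q) ≈ 1.980 bits.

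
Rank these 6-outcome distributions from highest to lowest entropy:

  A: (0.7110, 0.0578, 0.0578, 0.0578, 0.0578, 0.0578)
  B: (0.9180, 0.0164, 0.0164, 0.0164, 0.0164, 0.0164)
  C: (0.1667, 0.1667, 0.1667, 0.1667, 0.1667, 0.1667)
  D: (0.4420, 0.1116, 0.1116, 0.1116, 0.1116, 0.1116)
C > D > A > B

Key insight: Entropy is maximized by uniform distributions and minimized by concentrated distributions.

Entropies:
  H(A) = 1.5385 bits
  H(B) = 0.5996 bits
  H(C) = 2.5850 bits
  H(D) = 2.2859 bits

Ranking: C > D > A > B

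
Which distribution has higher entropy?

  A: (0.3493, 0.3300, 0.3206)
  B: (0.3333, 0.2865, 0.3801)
A

Both distributions are close to uniform, making this a harder comparison.

H(A) = 1.5840 bits
H(B) = 1.5755 bits

The distribution closer to uniform has higher entropy.
Answer: A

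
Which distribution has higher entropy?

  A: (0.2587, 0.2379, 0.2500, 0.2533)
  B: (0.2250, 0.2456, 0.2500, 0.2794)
A

Both distributions are close to uniform, making this a harder comparison.

H(A) = 1.9993 bits
H(B) = 1.9957 bits

The distribution closer to uniform has higher entropy.
Answer: A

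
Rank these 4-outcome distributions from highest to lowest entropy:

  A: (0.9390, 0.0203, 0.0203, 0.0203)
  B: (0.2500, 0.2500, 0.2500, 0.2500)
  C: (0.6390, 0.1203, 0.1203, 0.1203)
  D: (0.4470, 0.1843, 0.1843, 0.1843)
B > D > C > A

Key insight: Entropy is maximized by uniform distributions and minimized by concentrated distributions.

Entropies:
  H(A) = 0.4281 bits
  H(B) = 2.0000 bits
  H(C) = 1.5157 bits
  H(D) = 1.8684 bits

Ranking: B > D > C > A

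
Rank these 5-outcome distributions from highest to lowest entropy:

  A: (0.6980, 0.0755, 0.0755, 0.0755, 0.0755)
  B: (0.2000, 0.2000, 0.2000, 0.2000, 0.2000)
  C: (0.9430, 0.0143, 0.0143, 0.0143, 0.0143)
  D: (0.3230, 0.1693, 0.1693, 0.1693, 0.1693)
B > D > A > C

Key insight: Entropy is maximized by uniform distributions and minimized by concentrated distributions.

Entropies:
  H(A) = 1.4877 bits
  H(B) = 2.3219 bits
  H(C) = 0.4294 bits
  H(D) = 2.2616 bits

Ranking: B > D > A > C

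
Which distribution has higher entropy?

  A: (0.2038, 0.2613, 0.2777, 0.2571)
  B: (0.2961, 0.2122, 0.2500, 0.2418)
A

Both distributions are close to uniform, making this a harder comparison.

H(A) = 1.9908 bits
H(B) = 1.9897 bits

The distribution closer to uniform has higher entropy.
Answer: A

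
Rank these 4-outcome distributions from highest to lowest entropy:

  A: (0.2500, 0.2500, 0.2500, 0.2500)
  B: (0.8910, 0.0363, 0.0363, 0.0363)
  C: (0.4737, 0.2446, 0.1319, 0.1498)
A > C > B

Key insight: Entropy is maximized by uniform distributions and minimized by concentrated distributions.

- Uniform distributions have maximum entropy log₂(4) = 2.0000 bits
- The more "peaked" or concentrated a distribution, the lower its entropy

Entropies:
  H(A) = 2.0000 bits
  H(B) = 0.6697 bits
  H(C) = 1.8033 bits

Ranking: A > C > B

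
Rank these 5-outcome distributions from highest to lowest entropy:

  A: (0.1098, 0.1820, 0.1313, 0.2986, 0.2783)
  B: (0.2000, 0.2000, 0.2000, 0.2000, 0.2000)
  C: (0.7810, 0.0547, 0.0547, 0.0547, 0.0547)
B > A > C

Key insight: Entropy is maximized by uniform distributions and minimized by concentrated distributions.

- Uniform distributions have maximum entropy log₂(5) = 2.3219 bits
- The more "peaked" or concentrated a distribution, the lower its entropy

Entropies:
  H(A) = 2.2161 bits
  H(B) = 2.3219 bits
  H(C) = 1.1963 bits

Ranking: B > A > C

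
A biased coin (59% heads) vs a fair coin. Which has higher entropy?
Fair coin

The fair coin is uniform (p=0.5), maximizing binary entropy at 1 bit. The biased coin has H(0.59) ≈ 0.977 bits — its outcome is more predictable, so its entropy is lower.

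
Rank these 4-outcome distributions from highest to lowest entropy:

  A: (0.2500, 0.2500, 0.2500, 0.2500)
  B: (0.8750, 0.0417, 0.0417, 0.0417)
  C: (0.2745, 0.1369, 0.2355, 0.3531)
A > C > B

Key insight: Entropy is maximized by uniform distributions and minimized by concentrated distributions.

- Uniform distributions have maximum entropy log₂(4) = 2.0000 bits
- The more "peaked" or concentrated a distribution, the lower its entropy

Entropies:
  H(A) = 2.0000 bits
  H(B) = 0.7417 bits
  H(C) = 1.9264 bits

Ranking: A > C > B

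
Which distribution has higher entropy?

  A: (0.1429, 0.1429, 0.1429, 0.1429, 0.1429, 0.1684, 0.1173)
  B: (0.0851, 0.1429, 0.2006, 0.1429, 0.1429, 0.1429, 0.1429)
A

Both distributions are close to uniform, making this a harder comparison.

H(A) = 2.8007 bits
H(B) = 2.7727 bits

The distribution closer to uniform has higher entropy.
Answer: A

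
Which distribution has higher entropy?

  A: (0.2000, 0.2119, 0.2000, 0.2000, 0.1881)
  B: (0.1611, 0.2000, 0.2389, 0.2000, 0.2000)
A

Both distributions are close to uniform, making this a harder comparison.

H(A) = 2.3209 bits
H(B) = 2.3109 bits

The distribution closer to uniform has higher entropy.
Answer: A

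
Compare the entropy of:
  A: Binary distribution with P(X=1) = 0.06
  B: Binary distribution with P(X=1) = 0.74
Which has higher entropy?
B

For binary distributions, entropy is maximized at p=0.5 and decreases as p moves toward 0 or 1.

H(A) = H(0.06) = 0.3274 bits
H(B) = H(0.74) = 0.8267 bits

Distribution B (p=0.74) is closer to uniform (p=0.5), so it has higher entropy.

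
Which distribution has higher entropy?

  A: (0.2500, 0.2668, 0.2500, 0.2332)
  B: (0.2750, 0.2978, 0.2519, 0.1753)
A

Both distributions are close to uniform, making this a harder comparison.

H(A) = 1.9984 bits
H(B) = 1.9740 bits

The distribution closer to uniform has higher entropy.
Answer: A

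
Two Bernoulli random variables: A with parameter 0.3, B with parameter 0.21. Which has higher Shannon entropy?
A

For binary distributions, entropy is maximized at p=0.5 and decreases as p moves toward 0 or 1.

H(A) = H(0.3) = 0.8813 bits
H(B) = H(0.21) = 0.7415 bits

Distribution A (p=0.3) is closer to uniform (p=0.5), so it has higher entropy.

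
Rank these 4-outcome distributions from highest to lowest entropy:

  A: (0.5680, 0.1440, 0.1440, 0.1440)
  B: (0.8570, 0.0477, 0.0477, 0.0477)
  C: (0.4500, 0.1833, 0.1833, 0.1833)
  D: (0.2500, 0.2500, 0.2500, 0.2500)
D > C > A > B

Key insight: Entropy is maximized by uniform distributions and minimized by concentrated distributions.

Entropies:
  H(A) = 1.6713 bits
  H(B) = 0.8187 bits
  H(C) = 1.8645 bits
  H(D) = 2.0000 bits

Ranking: D > C > A > B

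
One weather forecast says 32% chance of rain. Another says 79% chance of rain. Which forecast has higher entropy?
32% forecast

Treat each forecast as a Bernoulli distribution. Binary entropy is maximized at p=0.5 and falls off symmetrically toward 0 or 1. The 32% forecast is closer to 50%, so it is more uncertain. H(32%) ≈ 0.904 bits, H(79%) ≈ 0.741 bits.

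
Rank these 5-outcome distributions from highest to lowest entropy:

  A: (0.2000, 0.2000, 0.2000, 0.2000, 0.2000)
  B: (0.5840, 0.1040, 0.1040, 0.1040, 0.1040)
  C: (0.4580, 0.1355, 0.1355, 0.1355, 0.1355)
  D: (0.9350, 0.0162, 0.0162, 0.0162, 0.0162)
A > C > B > D

Key insight: Entropy is maximized by uniform distributions and minimized by concentrated distributions.

Entropies:
  H(A) = 2.3219 bits
  H(B) = 1.8115 bits
  H(C) = 2.0789 bits
  H(D) = 0.4770 bits

Ranking: A > C > B > D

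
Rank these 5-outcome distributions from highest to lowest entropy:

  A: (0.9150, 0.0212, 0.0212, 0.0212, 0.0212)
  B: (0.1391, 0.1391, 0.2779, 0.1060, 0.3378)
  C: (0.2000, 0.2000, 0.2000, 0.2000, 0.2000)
C > B > A

Key insight: Entropy is maximized by uniform distributions and minimized by concentrated distributions.

- Uniform distributions have maximum entropy log₂(5) = 2.3219 bits
- The more "peaked" or concentrated a distribution, the lower its entropy

Entropies:
  H(A) = 0.5896 bits
  H(B) = 2.1773 bits
  H(C) = 2.3219 bits

Ranking: C > B > A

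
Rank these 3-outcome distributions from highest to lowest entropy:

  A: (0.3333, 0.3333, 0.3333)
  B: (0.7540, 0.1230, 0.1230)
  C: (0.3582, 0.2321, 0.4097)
A > C > B

Key insight: Entropy is maximized by uniform distributions and minimized by concentrated distributions.

- Uniform distributions have maximum entropy log₂(3) = 1.5850 bits
- The more "peaked" or concentrated a distribution, the lower its entropy

Entropies:
  H(A) = 1.5850 bits
  H(B) = 1.0509 bits
  H(C) = 1.5471 bits

Ranking: A > C > B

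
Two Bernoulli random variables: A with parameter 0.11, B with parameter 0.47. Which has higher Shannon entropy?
B

For binary distributions, entropy is maximized at p=0.5 and decreases as p moves toward 0 or 1.

H(A) = H(0.11) = 0.4999 bits
H(B) = H(0.47) = 0.9974 bits

Distribution B (p=0.47) is closer to uniform (p=0.5), so it has higher entropy.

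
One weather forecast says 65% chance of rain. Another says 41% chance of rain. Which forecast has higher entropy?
41% forecast

Treat each forecast as a Bernoulli distribution. Binary entropy is maximized at p=0.5 and falls off symmetrically toward 0 or 1. The 41% forecast is closer to 50%, so it is more uncertain. H(65%) ≈ 0.934 bits, H(41%) ≈ 0.977 bits.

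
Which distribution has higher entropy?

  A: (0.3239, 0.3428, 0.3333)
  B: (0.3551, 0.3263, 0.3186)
A

Both distributions are close to uniform, making this a harder comparison.

H(A) = 1.5846 bits
H(B) = 1.5834 bits

The distribution closer to uniform has higher entropy.
Answer: A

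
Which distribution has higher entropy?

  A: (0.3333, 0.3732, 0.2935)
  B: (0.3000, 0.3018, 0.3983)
A

Both distributions are close to uniform, making this a harder comparison.

H(A) = 1.5781 bits
H(B) = 1.5717 bits

The distribution closer to uniform has higher entropy.
Answer: A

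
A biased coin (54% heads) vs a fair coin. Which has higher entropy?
Fair coin

The fair coin is uniform (p=0.5), maximizing binary entropy at 1 bit. The biased coin has H(0.54) ≈ 0.995 bits — its outcome is more predictable, so its entropy is lower.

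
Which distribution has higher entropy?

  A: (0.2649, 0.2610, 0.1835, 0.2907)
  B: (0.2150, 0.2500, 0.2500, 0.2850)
B

Both distributions are close to uniform, making this a harder comparison.

H(A) = 1.9804 bits
H(B) = 1.9929 bits

The distribution closer to uniform has higher entropy.
Answer: B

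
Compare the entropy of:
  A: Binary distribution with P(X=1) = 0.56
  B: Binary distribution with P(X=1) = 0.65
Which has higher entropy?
A

For binary distributions, entropy is maximized at p=0.5 and decreases as p moves toward 0 or 1.

H(A) = H(0.56) = 0.9896 bits
H(B) = H(0.65) = 0.9341 bits

Distribution A (p=0.56) is closer to uniform (p=0.5), so it has higher entropy.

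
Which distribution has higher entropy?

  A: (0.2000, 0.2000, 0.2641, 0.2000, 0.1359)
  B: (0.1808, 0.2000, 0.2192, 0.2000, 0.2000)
B

Both distributions are close to uniform, making this a harder comparison.

H(A) = 2.2918 bits
H(B) = 2.3193 bits

The distribution closer to uniform has higher entropy.
Answer: B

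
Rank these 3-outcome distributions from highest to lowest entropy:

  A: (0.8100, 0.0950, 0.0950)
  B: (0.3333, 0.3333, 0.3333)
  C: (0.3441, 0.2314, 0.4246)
B > C > A

Key insight: Entropy is maximized by uniform distributions and minimized by concentrated distributions.

- Uniform distributions have maximum entropy log₂(3) = 1.5850 bits
- The more "peaked" or concentrated a distribution, the lower its entropy

Entropies:
  H(A) = 0.8915 bits
  H(B) = 1.5850 bits
  H(C) = 1.5429 bits

Ranking: B > C > A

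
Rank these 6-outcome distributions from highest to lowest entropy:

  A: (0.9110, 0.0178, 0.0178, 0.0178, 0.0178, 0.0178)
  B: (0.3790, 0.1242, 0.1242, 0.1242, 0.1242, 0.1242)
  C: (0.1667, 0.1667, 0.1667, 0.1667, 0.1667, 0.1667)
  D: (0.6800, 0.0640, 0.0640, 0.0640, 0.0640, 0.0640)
C > B > D > A

Key insight: Entropy is maximized by uniform distributions and minimized by concentrated distributions.

Entropies:
  H(A) = 0.6398 bits
  H(B) = 2.3993 bits
  H(C) = 2.5850 bits
  H(D) = 1.6474 bits

Ranking: C > B > D > A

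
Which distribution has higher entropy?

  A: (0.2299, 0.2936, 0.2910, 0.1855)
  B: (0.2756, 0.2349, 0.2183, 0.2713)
B

Both distributions are close to uniform, making this a harder comparison.

H(A) = 1.9758 bits
H(B) = 1.9932 bits

The distribution closer to uniform has higher entropy.
Answer: B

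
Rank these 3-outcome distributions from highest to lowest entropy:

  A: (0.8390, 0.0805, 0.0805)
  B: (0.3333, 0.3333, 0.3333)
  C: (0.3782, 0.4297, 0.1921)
B > C > A

Key insight: Entropy is maximized by uniform distributions and minimized by concentrated distributions.

- Uniform distributions have maximum entropy log₂(3) = 1.5850 bits
- The more "peaked" or concentrated a distribution, the lower its entropy

Entropies:
  H(A) = 0.7977 bits
  H(B) = 1.5850 bits
  H(C) = 1.5113 bits

Ranking: B > C > A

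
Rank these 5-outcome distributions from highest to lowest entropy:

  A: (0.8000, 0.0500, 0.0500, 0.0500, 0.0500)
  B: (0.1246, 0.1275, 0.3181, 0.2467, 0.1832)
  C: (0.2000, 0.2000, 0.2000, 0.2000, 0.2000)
C > B > A

Key insight: Entropy is maximized by uniform distributions and minimized by concentrated distributions.

- Uniform distributions have maximum entropy log₂(5) = 2.3219 bits
- The more "peaked" or concentrated a distribution, the lower its entropy

Entropies:
  H(A) = 1.1219 bits
  H(B) = 2.2255 bits
  H(C) = 2.3219 bits

Ranking: C > B > A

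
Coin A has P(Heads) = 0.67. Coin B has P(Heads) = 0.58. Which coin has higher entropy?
B

For binary distributions, entropy is maximized at p=0.5 and decreases as p moves toward 0 or 1.

H(A) = H(0.67) = 0.9149 bits
H(B) = H(0.58) = 0.9815 bits

Distribution B (p=0.58) is closer to uniform (p=0.5), so it has higher entropy.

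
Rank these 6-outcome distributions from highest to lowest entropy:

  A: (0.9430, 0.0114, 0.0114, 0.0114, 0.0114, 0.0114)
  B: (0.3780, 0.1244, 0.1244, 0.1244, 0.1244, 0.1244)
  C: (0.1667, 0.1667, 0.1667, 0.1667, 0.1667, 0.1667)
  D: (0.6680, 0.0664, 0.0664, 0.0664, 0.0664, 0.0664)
C > B > D > A

Key insight: Entropy is maximized by uniform distributions and minimized by concentrated distributions.

Entropies:
  H(A) = 0.4478 bits
  H(B) = 2.4009 bits
  H(C) = 2.5850 bits
  H(D) = 1.6878 bits

Ranking: C > B > D > A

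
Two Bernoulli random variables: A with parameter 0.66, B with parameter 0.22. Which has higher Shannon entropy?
A

For binary distributions, entropy is maximized at p=0.5 and decreases as p moves toward 0 or 1.

H(A) = H(0.66) = 0.9248 bits
H(B) = H(0.22) = 0.7602 bits

Distribution A (p=0.66) is closer to uniform (p=0.5), so it has higher entropy.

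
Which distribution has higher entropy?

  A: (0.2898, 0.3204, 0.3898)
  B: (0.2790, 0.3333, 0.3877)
A

Both distributions are close to uniform, making this a harder comparison.

H(A) = 1.5738 bits
H(B) = 1.5721 bits

The distribution closer to uniform has higher entropy.
Answer: A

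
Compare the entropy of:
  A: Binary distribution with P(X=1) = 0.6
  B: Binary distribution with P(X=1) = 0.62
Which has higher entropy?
A

For binary distributions, entropy is maximized at p=0.5 and decreases as p moves toward 0 or 1.

H(A) = H(0.6) = 0.9710 bits
H(B) = H(0.62) = 0.9580 bits

Distribution A (p=0.6) is closer to uniform (p=0.5), so it has higher entropy.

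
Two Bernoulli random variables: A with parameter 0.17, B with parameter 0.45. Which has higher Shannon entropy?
B

For binary distributions, entropy is maximized at p=0.5 and decreases as p moves toward 0 or 1.

H(A) = H(0.17) = 0.6577 bits
H(B) = H(0.45) = 0.9928 bits

Distribution B (p=0.45) is closer to uniform (p=0.5), so it has higher entropy.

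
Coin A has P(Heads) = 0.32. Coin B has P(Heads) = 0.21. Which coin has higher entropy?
A

For binary distributions, entropy is maximized at p=0.5 and decreases as p moves toward 0 or 1.

H(A) = H(0.32) = 0.9044 bits
H(B) = H(0.21) = 0.7415 bits

Distribution A (p=0.32) is closer to uniform (p=0.5), so it has higher entropy.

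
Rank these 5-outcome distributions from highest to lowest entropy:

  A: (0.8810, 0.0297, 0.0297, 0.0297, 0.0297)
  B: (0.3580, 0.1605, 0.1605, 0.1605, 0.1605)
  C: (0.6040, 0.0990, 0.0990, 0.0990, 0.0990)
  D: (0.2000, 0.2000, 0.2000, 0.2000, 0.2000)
D > B > C > A

Key insight: Entropy is maximized by uniform distributions and minimized by concentrated distributions.

Entropies:
  H(A) = 0.7645 bits
  H(B) = 2.2250 bits
  H(C) = 1.7606 bits
  H(D) = 2.3219 bits

Ranking: D > B > C > A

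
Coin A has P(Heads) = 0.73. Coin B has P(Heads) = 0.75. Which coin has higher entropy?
A

For binary distributions, entropy is maximized at p=0.5 and decreases as p moves toward 0 or 1.

H(A) = H(0.73) = 0.8415 bits
H(B) = H(0.75) = 0.8113 bits

Distribution A (p=0.73) is closer to uniform (p=0.5), so it has higher entropy.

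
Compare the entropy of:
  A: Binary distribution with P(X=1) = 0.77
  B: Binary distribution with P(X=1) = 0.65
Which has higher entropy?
B

For binary distributions, entropy is maximized at p=0.5 and decreases as p moves toward 0 or 1.

H(A) = H(0.77) = 0.7780 bits
H(B) = H(0.65) = 0.9341 bits

Distribution B (p=0.65) is closer to uniform (p=0.5), so it has higher entropy.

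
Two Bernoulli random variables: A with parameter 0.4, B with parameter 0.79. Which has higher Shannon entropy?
A

For binary distributions, entropy is maximized at p=0.5 and decreases as p moves toward 0 or 1.

H(A) = H(0.4) = 0.9710 bits
H(B) = H(0.79) = 0.7415 bits

Distribution A (p=0.4) is closer to uniform (p=0.5), so it has higher entropy.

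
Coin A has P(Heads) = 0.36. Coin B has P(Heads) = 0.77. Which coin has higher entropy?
A

For binary distributions, entropy is maximized at p=0.5 and decreases as p moves toward 0 or 1.

H(A) = H(0.36) = 0.9427 bits
H(B) = H(0.77) = 0.7780 bits

Distribution A (p=0.36) is closer to uniform (p=0.5), so it has higher entropy.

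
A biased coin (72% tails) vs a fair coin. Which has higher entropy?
Fair coin

The fair coin is uniform (p=0.5), maximizing binary entropy at 1 bit. The biased coin has H(0.72) ≈ 0.855 bits — its outcome is more predictable, so its entropy is lower.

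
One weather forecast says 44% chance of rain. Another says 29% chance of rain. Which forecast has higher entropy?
44% forecast

Treat each forecast as a Bernoulli distribution. Binary entropy is maximized at p=0.5 and falls off symmetrically toward 0 or 1. The 44% forecast is closer to 50%, so it is more uncertain. H(44%) ≈ 0.990 bits, H(29%) ≈ 0.869 bits.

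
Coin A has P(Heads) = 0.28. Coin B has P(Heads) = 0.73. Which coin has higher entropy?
A

For binary distributions, entropy is maximized at p=0.5 and decreases as p moves toward 0 or 1.

H(A) = H(0.28) = 0.8555 bits
H(B) = H(0.73) = 0.8415 bits

Distribution A (p=0.28) is closer to uniform (p=0.5), so it has higher entropy.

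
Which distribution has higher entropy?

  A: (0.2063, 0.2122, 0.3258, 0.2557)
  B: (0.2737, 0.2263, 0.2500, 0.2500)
B

Both distributions are close to uniform, making this a harder comparison.

H(A) = 1.9746 bits
H(B) = 1.9967 bits

The distribution closer to uniform has higher entropy.
Answer: B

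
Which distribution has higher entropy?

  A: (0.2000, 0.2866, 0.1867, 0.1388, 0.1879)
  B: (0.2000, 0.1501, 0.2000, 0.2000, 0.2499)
B

Both distributions are close to uniform, making this a harder comparison.

H(A) = 2.2818 bits
H(B) = 2.3038 bits

The distribution closer to uniform has higher entropy.
Answer: B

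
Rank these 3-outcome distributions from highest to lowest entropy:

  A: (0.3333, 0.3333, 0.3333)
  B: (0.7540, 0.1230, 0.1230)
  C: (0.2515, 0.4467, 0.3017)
A > C > B

Key insight: Entropy is maximized by uniform distributions and minimized by concentrated distributions.

- Uniform distributions have maximum entropy log₂(3) = 1.5850 bits
- The more "peaked" or concentrated a distribution, the lower its entropy

Entropies:
  H(A) = 1.5850 bits
  H(B) = 1.0509 bits
  H(C) = 1.5418 bits

Ranking: A > C > B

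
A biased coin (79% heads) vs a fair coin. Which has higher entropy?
Fair coin

The fair coin is uniform (p=0.5), maximizing binary entropy at 1 bit. The biased coin has H(0.79) ≈ 0.741 bits — its outcome is more predictable, so its entropy is lower.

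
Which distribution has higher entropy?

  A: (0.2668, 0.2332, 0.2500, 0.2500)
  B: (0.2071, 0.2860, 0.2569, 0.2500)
A

Both distributions are close to uniform, making this a harder comparison.

H(A) = 1.9984 bits
H(B) = 1.9906 bits

The distribution closer to uniform has higher entropy.
Answer: A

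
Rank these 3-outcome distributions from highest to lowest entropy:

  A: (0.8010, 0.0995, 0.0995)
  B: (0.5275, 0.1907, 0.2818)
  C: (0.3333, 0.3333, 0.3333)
C > B > A

Key insight: Entropy is maximized by uniform distributions and minimized by concentrated distributions.

- Uniform distributions have maximum entropy log₂(3) = 1.5850 bits
- The more "peaked" or concentrated a distribution, the lower its entropy

Entropies:
  H(A) = 0.9189 bits
  H(B) = 1.4576 bits
  H(C) = 1.5850 bits

Ranking: C > B > A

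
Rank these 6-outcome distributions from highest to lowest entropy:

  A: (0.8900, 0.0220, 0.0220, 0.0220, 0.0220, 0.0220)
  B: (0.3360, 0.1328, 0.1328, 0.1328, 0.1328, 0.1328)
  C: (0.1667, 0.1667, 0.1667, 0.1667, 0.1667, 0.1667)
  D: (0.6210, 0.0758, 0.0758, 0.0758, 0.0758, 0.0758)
C > B > D > A

Key insight: Entropy is maximized by uniform distributions and minimized by concentrated distributions.

Entropies:
  H(A) = 0.7553 bits
  H(B) = 2.4627 bits
  H(C) = 2.5850 bits
  H(D) = 1.8373 bits

Ranking: C > B > D > A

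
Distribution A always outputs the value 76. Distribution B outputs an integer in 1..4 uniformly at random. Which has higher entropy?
B

A is deterministic, so H(A) = 0. B is uniform over 4 outcomes, so H(B) = log₂(4) = 2.000 bits. Any distribution with genuine randomness has higher entropy than a deterministic one.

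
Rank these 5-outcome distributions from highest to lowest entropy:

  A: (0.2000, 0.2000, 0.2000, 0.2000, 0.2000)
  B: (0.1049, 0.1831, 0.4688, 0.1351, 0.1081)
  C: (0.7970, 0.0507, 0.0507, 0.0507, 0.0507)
A > B > C

Key insight: Entropy is maximized by uniform distributions and minimized by concentrated distributions.

- Uniform distributions have maximum entropy log₂(5) = 2.3219 bits
- The more "peaked" or concentrated a distribution, the lower its entropy

Entropies:
  H(A) = 2.3219 bits
  H(B) = 2.0392 bits
  H(C) = 1.1339 bits

Ranking: A > B > C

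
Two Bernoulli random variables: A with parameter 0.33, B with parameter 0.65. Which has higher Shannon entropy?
B

For binary distributions, entropy is maximized at p=0.5 and decreases as p moves toward 0 or 1.

H(A) = H(0.33) = 0.9149 bits
H(B) = H(0.65) = 0.9341 bits

Distribution B (p=0.65) is closer to uniform (p=0.5), so it has higher entropy.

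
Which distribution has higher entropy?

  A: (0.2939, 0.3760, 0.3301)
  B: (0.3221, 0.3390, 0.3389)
B

Both distributions are close to uniform, making this a harder comparison.

H(A) = 1.5777 bits
H(B) = 1.5845 bits

The distribution closer to uniform has higher entropy.
Answer: B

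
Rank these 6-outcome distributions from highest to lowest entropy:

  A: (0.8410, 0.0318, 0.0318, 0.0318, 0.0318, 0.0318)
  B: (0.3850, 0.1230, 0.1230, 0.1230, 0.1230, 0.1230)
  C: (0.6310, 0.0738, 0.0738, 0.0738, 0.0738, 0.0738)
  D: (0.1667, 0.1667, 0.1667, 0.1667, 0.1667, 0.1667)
D > B > C > A

Key insight: Entropy is maximized by uniform distributions and minimized by concentrated distributions.

Entropies:
  H(A) = 1.0011 bits
  H(B) = 2.3895 bits
  H(C) = 1.8067 bits
  H(D) = 2.5850 bits

Ranking: D > B > C > A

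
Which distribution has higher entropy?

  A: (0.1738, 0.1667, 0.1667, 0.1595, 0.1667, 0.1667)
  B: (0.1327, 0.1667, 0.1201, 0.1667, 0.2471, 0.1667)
A

Both distributions are close to uniform, making this a harder comparison.

H(A) = 2.5845 bits
H(B) = 2.5448 bits

The distribution closer to uniform has higher entropy.
Answer: A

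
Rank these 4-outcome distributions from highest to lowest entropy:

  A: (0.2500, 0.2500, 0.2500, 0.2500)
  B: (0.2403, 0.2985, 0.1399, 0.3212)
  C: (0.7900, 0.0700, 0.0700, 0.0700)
A > B > C

Key insight: Entropy is maximized by uniform distributions and minimized by concentrated distributions.

- Uniform distributions have maximum entropy log₂(4) = 2.0000 bits
- The more "peaked" or concentrated a distribution, the lower its entropy

Entropies:
  H(A) = 2.0000 bits
  H(B) = 1.9383 bits
  H(C) = 1.0743 bits

Ranking: A > B > C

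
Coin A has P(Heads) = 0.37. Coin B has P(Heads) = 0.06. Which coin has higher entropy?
A

For binary distributions, entropy is maximized at p=0.5 and decreases as p moves toward 0 or 1.

H(A) = H(0.37) = 0.9507 bits
H(B) = H(0.06) = 0.3274 bits

Distribution A (p=0.37) is closer to uniform (p=0.5), so it has higher entropy.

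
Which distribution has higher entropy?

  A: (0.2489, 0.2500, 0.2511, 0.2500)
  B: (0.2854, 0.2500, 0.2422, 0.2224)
A

Both distributions are close to uniform, making this a harder comparison.

H(A) = 2.0000 bits
H(B) = 1.9941 bits

The distribution closer to uniform has higher entropy.
Answer: A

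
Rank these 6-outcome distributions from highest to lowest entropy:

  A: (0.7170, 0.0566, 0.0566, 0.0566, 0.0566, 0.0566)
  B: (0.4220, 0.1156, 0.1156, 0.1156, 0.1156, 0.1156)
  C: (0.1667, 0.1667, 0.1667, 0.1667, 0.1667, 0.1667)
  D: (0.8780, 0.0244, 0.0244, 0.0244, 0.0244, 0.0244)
C > B > A > D

Key insight: Entropy is maximized by uniform distributions and minimized by concentrated distributions.

Entropies:
  H(A) = 1.5166 bits
  H(B) = 2.3244 bits
  H(C) = 2.5850 bits
  H(D) = 0.8184 bits

Ranking: C > B > A > D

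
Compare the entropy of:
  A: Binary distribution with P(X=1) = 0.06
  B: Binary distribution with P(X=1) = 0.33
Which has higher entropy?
B

For binary distributions, entropy is maximized at p=0.5 and decreases as p moves toward 0 or 1.

H(A) = H(0.06) = 0.3274 bits
H(B) = H(0.33) = 0.9149 bits

Distribution B (p=0.33) is closer to uniform (p=0.5), so it has higher entropy.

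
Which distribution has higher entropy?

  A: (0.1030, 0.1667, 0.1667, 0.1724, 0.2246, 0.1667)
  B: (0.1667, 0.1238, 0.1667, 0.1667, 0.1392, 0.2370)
B

Both distributions are close to uniform, making this a harder comparison.

H(A) = 2.5514 bits
H(B) = 2.5539 bits

The distribution closer to uniform has higher entropy.
Answer: B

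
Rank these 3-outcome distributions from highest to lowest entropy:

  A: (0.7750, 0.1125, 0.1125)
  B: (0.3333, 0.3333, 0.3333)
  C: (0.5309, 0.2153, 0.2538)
B > C > A

Key insight: Entropy is maximized by uniform distributions and minimized by concentrated distributions.

- Uniform distributions have maximum entropy log₂(3) = 1.5850 bits
- The more "peaked" or concentrated a distribution, the lower its entropy

Entropies:
  H(A) = 0.9942 bits
  H(B) = 1.5850 bits
  H(C) = 1.4641 bits

Ranking: B > C > A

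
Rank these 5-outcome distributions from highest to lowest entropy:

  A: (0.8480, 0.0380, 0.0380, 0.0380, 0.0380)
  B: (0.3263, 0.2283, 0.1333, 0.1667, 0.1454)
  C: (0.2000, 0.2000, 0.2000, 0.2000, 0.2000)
C > B > A

Key insight: Entropy is maximized by uniform distributions and minimized by concentrated distributions.

- Uniform distributions have maximum entropy log₂(5) = 2.3219 bits
- The more "peaked" or concentrated a distribution, the lower its entropy

Entropies:
  H(A) = 0.9188 bits
  H(B) = 2.2366 bits
  H(C) = 2.3219 bits

Ranking: C > B > A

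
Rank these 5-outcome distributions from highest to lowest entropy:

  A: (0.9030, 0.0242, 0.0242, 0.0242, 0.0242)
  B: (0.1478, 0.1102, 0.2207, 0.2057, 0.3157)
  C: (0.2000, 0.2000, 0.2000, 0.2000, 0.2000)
C > B > A

Key insight: Entropy is maximized by uniform distributions and minimized by concentrated distributions.

- Uniform distributions have maximum entropy log₂(5) = 2.3219 bits
- The more "peaked" or concentrated a distribution, the lower its entropy

Entropies:
  H(A) = 0.6534 bits
  H(B) = 2.2337 bits
  H(C) = 2.3219 bits

Ranking: C > B > A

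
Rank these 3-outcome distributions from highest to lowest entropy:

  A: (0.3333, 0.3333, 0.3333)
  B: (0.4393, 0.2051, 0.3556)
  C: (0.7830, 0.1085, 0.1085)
A > B > C

Key insight: Entropy is maximized by uniform distributions and minimized by concentrated distributions.

- Uniform distributions have maximum entropy log₂(3) = 1.5850 bits
- The more "peaked" or concentrated a distribution, the lower its entropy

Entropies:
  H(A) = 1.5850 bits
  H(B) = 1.5206 bits
  H(C) = 0.9717 bits

Ranking: A > B > C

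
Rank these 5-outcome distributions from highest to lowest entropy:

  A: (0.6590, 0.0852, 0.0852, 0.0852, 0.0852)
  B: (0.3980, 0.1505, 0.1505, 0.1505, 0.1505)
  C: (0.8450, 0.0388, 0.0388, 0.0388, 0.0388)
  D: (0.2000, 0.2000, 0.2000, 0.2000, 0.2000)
D > B > A > C

Key insight: Entropy is maximized by uniform distributions and minimized by concentrated distributions.

Entropies:
  H(A) = 1.6078 bits
  H(B) = 2.1738 bits
  H(C) = 0.9322 bits
  H(D) = 2.3219 bits

Ranking: D > B > A > C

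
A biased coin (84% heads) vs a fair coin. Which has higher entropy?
Fair coin

The fair coin is uniform (p=0.5), maximizing binary entropy at 1 bit. The biased coin has H(0.84) ≈ 0.634 bits — its outcome is more predictable, so its entropy is lower.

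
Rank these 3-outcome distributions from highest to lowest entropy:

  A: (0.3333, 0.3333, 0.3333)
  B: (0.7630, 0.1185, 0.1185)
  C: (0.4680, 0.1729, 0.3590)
A > C > B

Key insight: Entropy is maximized by uniform distributions and minimized by concentrated distributions.

- Uniform distributions have maximum entropy log₂(3) = 1.5850 bits
- The more "peaked" or concentrated a distribution, the lower its entropy

Entropies:
  H(A) = 1.5850 bits
  H(B) = 1.0270 bits
  H(C) = 1.4811 bits

Ranking: A > C > B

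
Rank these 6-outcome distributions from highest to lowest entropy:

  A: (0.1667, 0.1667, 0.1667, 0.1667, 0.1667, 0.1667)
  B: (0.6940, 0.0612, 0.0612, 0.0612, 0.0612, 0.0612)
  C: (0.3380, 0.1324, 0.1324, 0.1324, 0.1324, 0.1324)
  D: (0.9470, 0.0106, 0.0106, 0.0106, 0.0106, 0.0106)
A > C > B > D

Key insight: Entropy is maximized by uniform distributions and minimized by concentrated distributions.

Entropies:
  H(A) = 2.5850 bits
  H(B) = 1.5990 bits
  H(C) = 2.4600 bits
  H(D) = 0.4221 bits

Ranking: A > C > B > D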